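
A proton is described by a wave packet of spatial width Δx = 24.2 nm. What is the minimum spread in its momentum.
2.179 × 10^-27 kg·m/s

For a wave packet, the spatial width Δx and momentum spread Δp are related by the uncertainty principle:
ΔxΔp ≥ ℏ/2

The minimum momentum spread is:
Δp_min = ℏ/(2Δx)
Δp_min = (1.055e-34 J·s) / (2 × 2.420e-08 m)
Δp_min = 2.179e-27 kg·m/s

A wave packet cannot have both a well-defined position and well-defined momentum.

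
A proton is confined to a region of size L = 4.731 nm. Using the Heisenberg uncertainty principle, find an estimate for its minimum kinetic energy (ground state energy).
231.765 neV

Using the uncertainty principle to estimate ground state energy:

1. The position uncertainty is approximately the confinement size:
   Δx ≈ L = 4.731e-09 m

2. From ΔxΔp ≥ ℏ/2, the minimum momentum uncertainty is:
   Δp ≈ ℏ/(2L) = 1.115e-26 kg·m/s

3. The kinetic energy is approximately:
   KE ≈ (Δp)²/(2m) = (1.115e-26)²/(2 × 1.673e-27 kg)
   KE ≈ 3.713e-26 J = 231.765 neV

This is an order-of-magnitude estimate of the ground state energy.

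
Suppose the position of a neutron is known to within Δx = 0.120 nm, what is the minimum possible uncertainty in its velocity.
262.343 m/s

Using the Heisenberg uncertainty principle and Δp = mΔv:
ΔxΔp ≥ ℏ/2
Δx(mΔv) ≥ ℏ/2

The minimum uncertainty in velocity is:
Δv_min = ℏ/(2mΔx)
Δv_min = (1.055e-34 J·s) / (2 × 1.675e-27 kg × 1.200e-10 m)
Δv_min = 2.623e+02 m/s = 262.343 m/s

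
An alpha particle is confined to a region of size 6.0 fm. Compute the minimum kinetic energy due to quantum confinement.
36.272 keV

Using the uncertainty principle:

1. Position uncertainty: Δx ≈ 6.000e-15 m
2. Minimum momentum uncertainty: Δp = ℏ/(2Δx) = 8.788e-21 kg·m/s
3. Minimum kinetic energy:
   KE = (Δp)²/(2m) = (8.788e-21)²/(2 × 6.645e-27 kg)
   KE = 5.811e-15 J = 36.272 keV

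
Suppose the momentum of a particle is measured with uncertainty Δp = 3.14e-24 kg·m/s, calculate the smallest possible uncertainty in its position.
16.793 pm

Using the Heisenberg uncertainty principle:
ΔxΔp ≥ ℏ/2

The minimum uncertainty in position is:
Δx_min = ℏ/(2Δp)
Δx_min = (1.055e-34 J·s) / (2 × 3.140e-24 kg·m/s)
Δx_min = 1.679e-11 m = 16.793 pm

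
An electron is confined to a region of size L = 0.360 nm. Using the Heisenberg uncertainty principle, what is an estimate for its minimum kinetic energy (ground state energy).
73.495 meV

Using the uncertainty principle to estimate ground state energy:

1. The position uncertainty is approximately the confinement size:
   Δx ≈ L = 3.600e-10 m

2. From ΔxΔp ≥ ℏ/2, the minimum momentum uncertainty is:
   Δp ≈ ℏ/(2L) = 1.465e-25 kg·m/s

3. The kinetic energy is approximately:
   KE ≈ (Δp)²/(2m) = (1.465e-25)²/(2 × 9.109e-31 kg)
   KE ≈ 1.178e-20 J = 73.495 meV

This is an order-of-magnitude estimate of the ground state energy.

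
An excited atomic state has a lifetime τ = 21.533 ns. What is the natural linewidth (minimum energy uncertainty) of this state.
15.284 neV

Using the energy-time uncertainty principle:
ΔEΔt ≥ ℏ/2

The lifetime τ represents the time uncertainty Δt.
The natural linewidth (minimum energy uncertainty) is:

ΔE = ℏ/(2τ)
ΔE = (1.055e-34 J·s) / (2 × 2.153e-08 s)
ΔE = 2.449e-27 J = 15.284 neV

This natural linewidth limits the precision of spectroscopic measurements.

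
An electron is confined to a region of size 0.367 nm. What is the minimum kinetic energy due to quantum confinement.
70.718 meV

Using the uncertainty principle:

1. Position uncertainty: Δx ≈ 3.670e-10 m
2. Minimum momentum uncertainty: Δp = ℏ/(2Δx) = 1.437e-25 kg·m/s
3. Minimum kinetic energy:
   KE = (Δp)²/(2m) = (1.437e-25)²/(2 × 9.109e-31 kg)
   KE = 1.133e-20 J = 70.718 meV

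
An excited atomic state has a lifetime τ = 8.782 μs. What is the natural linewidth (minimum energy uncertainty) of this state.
37.475 peV

Using the energy-time uncertainty principle:
ΔEΔt ≥ ℏ/2

The lifetime τ represents the time uncertainty Δt.
The natural linewidth (minimum energy uncertainty) is:

ΔE = ℏ/(2τ)
ΔE = (1.055e-34 J·s) / (2 × 8.782e-06 s)
ΔE = 6.004e-30 J = 37.475 peV

This natural linewidth limits the precision of spectroscopic measurements.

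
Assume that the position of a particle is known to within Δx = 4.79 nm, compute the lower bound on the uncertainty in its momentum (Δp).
1.101 × 10^-26 kg·m/s

Using the Heisenberg uncertainty principle:
ΔxΔp ≥ ℏ/2

The minimum uncertainty in momentum is:
Δp_min = ℏ/(2Δx)
Δp_min = (1.055e-34 J·s) / (2 × 4.790e-09 m)
Δp_min = 1.101e-26 kg·m/s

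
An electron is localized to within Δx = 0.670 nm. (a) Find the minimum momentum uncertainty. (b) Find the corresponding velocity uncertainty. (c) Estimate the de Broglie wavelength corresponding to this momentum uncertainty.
(a) Δp_min = 7.870 × 10^-26 kg·m/s
(b) Δv_min = 86.394 km/s
(c) λ_dB = 8.419 nm

Step-by-step:

(a) From the uncertainty principle:
Δp_min = ℏ/(2Δx) = (1.055e-34 J·s)/(2 × 6.700e-10 m) = 7.870e-26 kg·m/s

(b) The velocity uncertainty:
Δv = Δp/m = (7.870e-26 kg·m/s)/(9.109e-31 kg) = 8.639e+04 m/s = 86.394 km/s

(c) The de Broglie wavelength for this momentum:
λ = h/p = (6.626e-34 J·s)/(7.870e-26 kg·m/s) = 8.419e-09 m = 8.419 nm

Note: The de Broglie wavelength is comparable to the localization size, as expected from wave-particle duality.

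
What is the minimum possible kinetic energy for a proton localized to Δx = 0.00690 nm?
108.957 meV

Localizing a particle requires giving it sufficient momentum uncertainty:

1. From uncertainty principle: Δp ≥ ℏ/(2Δx)
   Δp_min = (1.055e-34 J·s) / (2 × 6.900e-12 m)
   Δp_min = 7.642e-24 kg·m/s

2. This momentum uncertainty corresponds to kinetic energy:
   KE ≈ (Δp)²/(2m) = (7.642e-24)²/(2 × 1.673e-27 kg)
   KE = 1.746e-20 J = 108.957 meV

Tighter localization requires more energy.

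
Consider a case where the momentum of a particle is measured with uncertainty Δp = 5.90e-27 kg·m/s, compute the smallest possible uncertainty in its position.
8.937 nm

Using the Heisenberg uncertainty principle:
ΔxΔp ≥ ℏ/2

The minimum uncertainty in position is:
Δx_min = ℏ/(2Δp)
Δx_min = (1.055e-34 J·s) / (2 × 5.900e-27 kg·m/s)
Δx_min = 8.937e-09 m = 8.937 nm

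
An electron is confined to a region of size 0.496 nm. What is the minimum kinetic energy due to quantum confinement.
38.717 meV

Using the uncertainty principle:

1. Position uncertainty: Δx ≈ 4.960e-10 m
2. Minimum momentum uncertainty: Δp = ℏ/(2Δx) = 1.063e-25 kg·m/s
3. Minimum kinetic energy:
   KE = (Δp)²/(2m) = (1.063e-25)²/(2 × 9.109e-31 kg)
   KE = 6.203e-21 J = 38.717 meV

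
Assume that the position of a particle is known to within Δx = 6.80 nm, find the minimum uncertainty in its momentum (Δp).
7.754 × 10^-27 kg·m/s

Using the Heisenberg uncertainty principle:
ΔxΔp ≥ ℏ/2

The minimum uncertainty in momentum is:
Δp_min = ℏ/(2Δx)
Δp_min = (1.055e-34 J·s) / (2 × 6.800e-09 m)
Δp_min = 7.754e-27 kg·m/s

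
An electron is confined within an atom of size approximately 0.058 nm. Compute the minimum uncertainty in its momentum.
9.091 × 10^-25 kg·m/s

Using the Heisenberg uncertainty principle:
ΔxΔp ≥ ℏ/2

With Δx ≈ L = 5.800e-11 m (the confinement size):
Δp_min = ℏ/(2Δx)
Δp_min = (1.055e-34 J·s) / (2 × 5.800e-11 m)
Δp_min = 9.091e-25 kg·m/s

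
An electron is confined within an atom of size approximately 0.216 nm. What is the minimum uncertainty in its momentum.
2.441 × 10^-25 kg·m/s

Using the Heisenberg uncertainty principle:
ΔxΔp ≥ ℏ/2

With Δx ≈ L = 2.160e-10 m (the confinement size):
Δp_min = ℏ/(2Δx)
Δp_min = (1.055e-34 J·s) / (2 × 2.160e-10 m)
Δp_min = 2.441e-25 kg·m/s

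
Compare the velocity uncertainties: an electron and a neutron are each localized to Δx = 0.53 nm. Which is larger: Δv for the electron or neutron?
The electron has the larger minimum velocity uncertainty, by a ratio of 1838.7.

For both particles, Δp_min = ℏ/(2Δx) = 9.949e-26 kg·m/s (same for both).

The velocity uncertainty is Δv = Δp/m:
- electron: Δv = 9.949e-26 / 9.109e-31 = 1.092e+05 m/s = 109.215 km/s
- neutron: Δv = 9.949e-26 / 1.675e-27 = 5.940e+01 m/s = 59.398 m/s

Ratio: 1.092e+05 / 5.940e+01 = 1838.7

The lighter particle has larger velocity uncertainty because Δv ∝ 1/m.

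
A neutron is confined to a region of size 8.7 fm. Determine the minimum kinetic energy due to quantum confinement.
68.441 keV

Using the uncertainty principle:

1. Position uncertainty: Δx ≈ 8.700e-15 m
2. Minimum momentum uncertainty: Δp = ℏ/(2Δx) = 6.061e-21 kg·m/s
3. Minimum kinetic energy:
   KE = (Δp)²/(2m) = (6.061e-21)²/(2 × 1.675e-27 kg)
   KE = 1.097e-14 J = 68.441 keV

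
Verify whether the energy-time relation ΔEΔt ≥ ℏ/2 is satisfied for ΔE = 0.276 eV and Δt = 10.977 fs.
Yes, it satisfies the uncertainty relation.

Calculate the product ΔEΔt:
ΔE = 0.276 eV = 4.422e-20 J
ΔEΔt = (4.422e-20 J) × (1.098e-14 s)
ΔEΔt = 4.854e-34 J·s

Compare to the minimum allowed value ℏ/2:
ℏ/2 = 5.273e-35 J·s

Since ΔEΔt = 4.854e-34 J·s ≥ 5.273e-35 J·s = ℏ/2,
this satisfies the uncertainty relation.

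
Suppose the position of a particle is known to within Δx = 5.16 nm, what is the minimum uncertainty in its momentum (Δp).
1.022 × 10^-26 kg·m/s

Using the Heisenberg uncertainty principle:
ΔxΔp ≥ ℏ/2

The minimum uncertainty in momentum is:
Δp_min = ℏ/(2Δx)
Δp_min = (1.055e-34 J·s) / (2 × 5.160e-09 m)
Δp_min = 1.022e-26 kg·m/s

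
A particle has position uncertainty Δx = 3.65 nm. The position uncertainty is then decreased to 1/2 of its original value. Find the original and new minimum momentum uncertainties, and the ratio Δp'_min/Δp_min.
Original Δp_min = 1.445 × 10^-26 kg·m/s; new Δp'_min = 2.889 × 10^-26 kg·m/s; ratio Δp'_min/Δp_min = 2.

From the uncertainty principle ΔxΔp ≥ ℏ/2, the minimum momentum uncertainty is Δp_min = ℏ/(2Δx).

Original (Δx = 3.65 nm = 3.650e-09 m):
Δp_min = (1.055e-34 J·s)/(2 × 3.650e-09 m) = 1.445e-26 kg·m/s

When Δx → (1/2)Δx:
Δp'_min = ℏ/(2 × (1/2)Δx) = 2 × ℏ/(2Δx) = 2 × Δp_min
Δp'_min = 2 × 1.445e-26 kg·m/s = 2.889e-26 kg·m/s

Since Δp_min ∝ 1/Δx, when Δx is decreased to 1/2 of its original value, Δp_min increases to 2 times its original value.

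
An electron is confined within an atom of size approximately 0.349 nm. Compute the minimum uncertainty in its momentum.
1.511 × 10^-25 kg·m/s

Using the Heisenberg uncertainty principle:
ΔxΔp ≥ ℏ/2

With Δx ≈ L = 3.490e-10 m (the confinement size):
Δp_min = ℏ/(2Δx)
Δp_min = (1.055e-34 J·s) / (2 × 3.490e-10 m)
Δp_min = 1.511e-25 kg·m/s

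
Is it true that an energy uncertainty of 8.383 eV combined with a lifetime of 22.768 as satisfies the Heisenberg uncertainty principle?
No, it violates the uncertainty relation.

Calculate the product ΔEΔt:
ΔE = 8.383 eV = 1.343e-18 J
ΔEΔt = (1.343e-18 J) × (2.277e-17 s)
ΔEΔt = 3.058e-35 J·s

Compare to the minimum allowed value ℏ/2:
ℏ/2 = 5.273e-35 J·s

Since ΔEΔt = 3.058e-35 J·s < 5.273e-35 J·s = ℏ/2,
this violates the uncertainty relation.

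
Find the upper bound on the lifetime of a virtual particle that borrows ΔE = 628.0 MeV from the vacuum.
5.241 × 10^-25 s

Using the energy-time uncertainty principle:
ΔEΔt ≥ ℏ/2

For a virtual particle borrowing energy ΔE, the maximum lifetime is:
Δt_max = ℏ/(2ΔE)

Converting energy:
ΔE = 628.0 MeV = 1.006e-10 J

Δt_max = (1.055e-34 J·s) / (2 × 1.006e-10 J)
Δt_max = 5.241e-25 s = 5.241 × 10^-25 s

Virtual particles with higher borrowed energy exist for shorter times.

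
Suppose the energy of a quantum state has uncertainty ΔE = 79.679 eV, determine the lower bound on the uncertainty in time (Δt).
4.130 as

Using the energy-time uncertainty principle:
ΔEΔt ≥ ℏ/2

The minimum uncertainty in time is:
Δt_min = ℏ/(2ΔE)
Δt_min = (1.055e-34 J·s) / (2 × 1.277e-17 J)
Δt_min = 4.130e-18 s = 4.130 as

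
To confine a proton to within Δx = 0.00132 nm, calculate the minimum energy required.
2.977 eV

Localizing a particle requires giving it sufficient momentum uncertainty:

1. From uncertainty principle: Δp ≥ ℏ/(2Δx)
   Δp_min = (1.055e-34 J·s) / (2 × 1.320e-12 m)
   Δp_min = 3.995e-23 kg·m/s

2. This momentum uncertainty corresponds to kinetic energy:
   KE ≈ (Δp)²/(2m) = (3.995e-23)²/(2 × 1.673e-27 kg)
   KE = 4.770e-19 J = 2.977 eV

Tighter localization requires more energy.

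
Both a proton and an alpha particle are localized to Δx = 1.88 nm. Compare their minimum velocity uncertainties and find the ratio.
The proton has the larger minimum velocity uncertainty, by a ratio of 4.0.

For both particles, Δp_min = ℏ/(2Δx) = 2.805e-26 kg·m/s (same for both).

The velocity uncertainty is Δv = Δp/m:
- proton: Δv = 2.805e-26 / 1.673e-27 = 1.677e+01 m/s = 16.768 m/s
- alpha particle: Δv = 2.805e-26 / 6.645e-27 = 4.221e+00 m/s = 4.221 m/s

Ratio: 1.677e+01 / 4.221e+00 = 4.0

The lighter particle has larger velocity uncertainty because Δv ∝ 1/m.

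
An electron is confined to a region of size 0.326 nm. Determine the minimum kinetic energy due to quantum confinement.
89.625 meV

Using the uncertainty principle:

1. Position uncertainty: Δx ≈ 3.260e-10 m
2. Minimum momentum uncertainty: Δp = ℏ/(2Δx) = 1.617e-25 kg·m/s
3. Minimum kinetic energy:
   KE = (Δp)²/(2m) = (1.617e-25)²/(2 × 9.109e-31 kg)
   KE = 1.436e-20 J = 89.625 meV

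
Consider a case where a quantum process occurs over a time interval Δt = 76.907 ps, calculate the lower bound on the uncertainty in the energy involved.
4.279 μeV

Using the energy-time uncertainty principle:
ΔEΔt ≥ ℏ/2

The minimum uncertainty in energy is:
ΔE_min = ℏ/(2Δt)
ΔE_min = (1.055e-34 J·s) / (2 × 7.691e-11 s)
ΔE_min = 6.856e-25 J = 4.279 μeV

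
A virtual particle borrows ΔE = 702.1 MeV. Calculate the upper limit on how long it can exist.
4.687 × 10^-25 s

Using the energy-time uncertainty principle:
ΔEΔt ≥ ℏ/2

For a virtual particle borrowing energy ΔE, the maximum lifetime is:
Δt_max = ℏ/(2ΔE)

Converting energy:
ΔE = 702.1 MeV = 1.125e-10 J

Δt_max = (1.055e-34 J·s) / (2 × 1.125e-10 J)
Δt_max = 4.687e-25 s = 4.687 × 10^-25 s

Virtual particles with higher borrowed energy exist for shorter times.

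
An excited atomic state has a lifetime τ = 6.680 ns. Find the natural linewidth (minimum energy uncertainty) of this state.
49.267 neV

Using the energy-time uncertainty principle:
ΔEΔt ≥ ℏ/2

The lifetime τ represents the time uncertainty Δt.
The natural linewidth (minimum energy uncertainty) is:

ΔE = ℏ/(2τ)
ΔE = (1.055e-34 J·s) / (2 × 6.680e-09 s)
ΔE = 7.894e-27 J = 49.267 neV

This natural linewidth limits the precision of spectroscopic measurements.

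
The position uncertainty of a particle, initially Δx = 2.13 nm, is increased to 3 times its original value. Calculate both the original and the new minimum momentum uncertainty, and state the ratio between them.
Original Δp_min = 2.476 × 10^-26 kg·m/s; new Δp'_min = 8.252 × 10^-27 kg·m/s; ratio Δp'_min/Δp_min = 1/3.

From the uncertainty principle ΔxΔp ≥ ℏ/2, the minimum momentum uncertainty is Δp_min = ℏ/(2Δx).

Original (Δx = 2.13 nm = 2.130e-09 m):
Δp_min = (1.055e-34 J·s)/(2 × 2.130e-09 m) = 2.476e-26 kg·m/s

When Δx → 3Δx:
Δp'_min = ℏ/(2 × 3Δx) = (1/3) × ℏ/(2Δx) = (1/3) × Δp_min
Δp'_min = 1/3 × 2.476e-26 kg·m/s = 8.252e-27 kg·m/s

Since Δp_min ∝ 1/Δx, when Δx is increased to 3 times its original value, Δp_min decreases to 1/3 of its original value.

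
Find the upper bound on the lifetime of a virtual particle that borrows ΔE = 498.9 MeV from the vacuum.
6.597 × 10^-25 s

Using the energy-time uncertainty principle:
ΔEΔt ≥ ℏ/2

For a virtual particle borrowing energy ΔE, the maximum lifetime is:
Δt_max = ℏ/(2ΔE)

Converting energy:
ΔE = 498.9 MeV = 7.993e-11 J

Δt_max = (1.055e-34 J·s) / (2 × 7.993e-11 J)
Δt_max = 6.597e-25 s = 6.597 × 10^-25 s

Virtual particles with higher borrowed energy exist for shorter times.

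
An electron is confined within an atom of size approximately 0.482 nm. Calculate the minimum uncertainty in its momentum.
1.094 × 10^-25 kg·m/s

Using the Heisenberg uncertainty principle:
ΔxΔp ≥ ℏ/2

With Δx ≈ L = 4.820e-10 m (the confinement size):
Δp_min = ℏ/(2Δx)
Δp_min = (1.055e-34 J·s) / (2 × 4.820e-10 m)
Δp_min = 1.094e-25 kg·m/s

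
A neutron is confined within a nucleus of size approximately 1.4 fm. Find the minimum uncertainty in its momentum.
3.766 × 10^-20 kg·m/s

Using the Heisenberg uncertainty principle:
ΔxΔp ≥ ℏ/2

With Δx ≈ L = 1.400e-15 m (the confinement size):
Δp_min = ℏ/(2Δx)
Δp_min = (1.055e-34 J·s) / (2 × 1.400e-15 m)
Δp_min = 3.766e-20 kg·m/s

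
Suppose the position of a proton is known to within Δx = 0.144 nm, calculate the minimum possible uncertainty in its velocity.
218.920 m/s

Using the Heisenberg uncertainty principle and Δp = mΔv:
ΔxΔp ≥ ℏ/2
Δx(mΔv) ≥ ℏ/2

The minimum uncertainty in velocity is:
Δv_min = ℏ/(2mΔx)
Δv_min = (1.055e-34 J·s) / (2 × 1.673e-27 kg × 1.440e-10 m)
Δv_min = 2.189e+02 m/s = 218.920 m/s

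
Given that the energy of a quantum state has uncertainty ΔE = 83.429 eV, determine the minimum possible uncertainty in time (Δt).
3.945 as

Using the energy-time uncertainty principle:
ΔEΔt ≥ ℏ/2

The minimum uncertainty in time is:
Δt_min = ℏ/(2ΔE)
Δt_min = (1.055e-34 J·s) / (2 × 1.337e-17 J)
Δt_min = 3.945e-18 s = 3.945 as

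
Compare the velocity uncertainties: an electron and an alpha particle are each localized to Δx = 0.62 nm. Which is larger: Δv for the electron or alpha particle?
The electron has the larger minimum velocity uncertainty, by a ratio of 7294.3.

For both particles, Δp_min = ℏ/(2Δx) = 8.505e-26 kg·m/s (same for both).

The velocity uncertainty is Δv = Δp/m:
- electron: Δv = 8.505e-26 / 9.109e-31 = 9.336e+04 m/s = 93.361 km/s
- alpha particle: Δv = 8.505e-26 / 6.645e-27 = 1.280e+01 m/s = 12.799 m/s

Ratio: 9.336e+04 / 1.280e+01 = 7294.3

The lighter particle has larger velocity uncertainty because Δv ∝ 1/m.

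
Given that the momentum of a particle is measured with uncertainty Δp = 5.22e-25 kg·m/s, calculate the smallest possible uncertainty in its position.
101.013 pm

Using the Heisenberg uncertainty principle:
ΔxΔp ≥ ℏ/2

The minimum uncertainty in position is:
Δx_min = ℏ/(2Δp)
Δx_min = (1.055e-34 J·s) / (2 × 5.220e-25 kg·m/s)
Δx_min = 1.010e-10 m = 101.013 pm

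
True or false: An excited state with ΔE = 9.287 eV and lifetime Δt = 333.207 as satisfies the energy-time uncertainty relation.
Yes, it satisfies the uncertainty relation.

Calculate the product ΔEΔt:
ΔE = 9.287 eV = 1.488e-18 J
ΔEΔt = (1.488e-18 J) × (3.332e-16 s)
ΔEΔt = 4.958e-34 J·s

Compare to the minimum allowed value ℏ/2:
ℏ/2 = 5.273e-35 J·s

Since ΔEΔt = 4.958e-34 J·s ≥ 5.273e-35 J·s = ℏ/2,
this satisfies the uncertainty relation.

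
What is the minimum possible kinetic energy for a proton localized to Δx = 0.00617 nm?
136.265 meV

Localizing a particle requires giving it sufficient momentum uncertainty:

1. From uncertainty principle: Δp ≥ ℏ/(2Δx)
   Δp_min = (1.055e-34 J·s) / (2 × 6.170e-12 m)
   Δp_min = 8.546e-24 kg·m/s

2. This momentum uncertainty corresponds to kinetic energy:
   KE ≈ (Δp)²/(2m) = (8.546e-24)²/(2 × 1.673e-27 kg)
   KE = 2.183e-20 J = 136.265 meV

Tighter localization requires more energy.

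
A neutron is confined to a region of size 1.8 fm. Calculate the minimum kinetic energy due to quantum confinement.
1.599 MeV

Using the uncertainty principle:

1. Position uncertainty: Δx ≈ 1.800e-15 m
2. Minimum momentum uncertainty: Δp = ℏ/(2Δx) = 2.929e-20 kg·m/s
3. Minimum kinetic energy:
   KE = (Δp)²/(2m) = (2.929e-20)²/(2 × 1.675e-27 kg)
   KE = 2.562e-13 J = 1.599 MeV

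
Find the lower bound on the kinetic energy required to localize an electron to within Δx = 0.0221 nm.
19.502 eV

Localizing a particle requires giving it sufficient momentum uncertainty:

1. From uncertainty principle: Δp ≥ ℏ/(2Δx)
   Δp_min = (1.055e-34 J·s) / (2 × 2.210e-11 m)
   Δp_min = 2.386e-24 kg·m/s

2. This momentum uncertainty corresponds to kinetic energy:
   KE ≈ (Δp)²/(2m) = (2.386e-24)²/(2 × 9.109e-31 kg)
   KE = 3.125e-18 J = 19.502 eV

Tighter localization requires more energy.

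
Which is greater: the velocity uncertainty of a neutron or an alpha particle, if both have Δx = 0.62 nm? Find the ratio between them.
The neutron has the larger minimum velocity uncertainty, by a ratio of 4.0.

For both particles, Δp_min = ℏ/(2Δx) = 8.505e-26 kg·m/s (same for both).

The velocity uncertainty is Δv = Δp/m:
- neutron: Δv = 8.505e-26 / 1.675e-27 = 5.078e+01 m/s = 50.776 m/s
- alpha particle: Δv = 8.505e-26 / 6.645e-27 = 1.280e+01 m/s = 12.799 m/s

Ratio: 5.078e+01 / 1.280e+01 = 4.0

The lighter particle has larger velocity uncertainty because Δv ∝ 1/m.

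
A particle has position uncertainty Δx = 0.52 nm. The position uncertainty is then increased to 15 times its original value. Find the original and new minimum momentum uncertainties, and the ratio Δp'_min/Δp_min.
Original Δp_min = 1.014 × 10^-25 kg·m/s; new Δp'_min = 6.760 × 10^-27 kg·m/s; ratio Δp'_min/Δp_min = 1/15.

From the uncertainty principle ΔxΔp ≥ ℏ/2, the minimum momentum uncertainty is Δp_min = ℏ/(2Δx).

Original (Δx = 0.52 nm = 5.200e-10 m):
Δp_min = (1.055e-34 J·s)/(2 × 5.200e-10 m) = 1.014e-25 kg·m/s

When Δx → 15Δx:
Δp'_min = ℏ/(2 × 15Δx) = (1/15) × ℏ/(2Δx) = (1/15) × Δp_min
Δp'_min = 1/15 × 1.014e-25 kg·m/s = 6.760e-27 kg·m/s

Since Δp_min ∝ 1/Δx, when Δx is increased to 15 times its original value, Δp_min decreases to 1/15 of its original value.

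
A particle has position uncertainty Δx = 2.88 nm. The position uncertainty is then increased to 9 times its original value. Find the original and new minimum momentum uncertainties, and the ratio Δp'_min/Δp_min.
Original Δp_min = 1.831 × 10^-26 kg·m/s; new Δp'_min = 2.034 × 10^-27 kg·m/s; ratio Δp'_min/Δp_min = 1/9.

From the uncertainty principle ΔxΔp ≥ ℏ/2, the minimum momentum uncertainty is Δp_min = ℏ/(2Δx).

Original (Δx = 2.88 nm = 2.880e-09 m):
Δp_min = (1.055e-34 J·s)/(2 × 2.880e-09 m) = 1.831e-26 kg·m/s

When Δx → 9Δx:
Δp'_min = ℏ/(2 × 9Δx) = (1/9) × ℏ/(2Δx) = (1/9) × Δp_min
Δp'_min = 1/9 × 1.831e-26 kg·m/s = 2.034e-27 kg·m/s

Since Δp_min ∝ 1/Δx, when Δx is increased to 9 times its original value, Δp_min decreases to 1/9 of its original value.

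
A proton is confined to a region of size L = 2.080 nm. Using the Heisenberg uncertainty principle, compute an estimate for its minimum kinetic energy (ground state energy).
1.199 μeV

Using the uncertainty principle to estimate ground state energy:

1. The position uncertainty is approximately the confinement size:
   Δx ≈ L = 2.080e-09 m

2. From ΔxΔp ≥ ℏ/2, the minimum momentum uncertainty is:
   Δp ≈ ℏ/(2L) = 2.535e-26 kg·m/s

3. The kinetic energy is approximately:
   KE ≈ (Δp)²/(2m) = (2.535e-26)²/(2 × 1.673e-27 kg)
   KE ≈ 1.921e-25 J = 1.199 μeV

This is an order-of-magnitude estimate of the ground state energy.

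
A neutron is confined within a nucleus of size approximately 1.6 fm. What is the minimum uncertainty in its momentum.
3.296 × 10^-20 kg·m/s

Using the Heisenberg uncertainty principle:
ΔxΔp ≥ ℏ/2

With Δx ≈ L = 1.600e-15 m (the confinement size):
Δp_min = ℏ/(2Δx)
Δp_min = (1.055e-34 J·s) / (2 × 1.600e-15 m)
Δp_min = 3.296e-20 kg·m/s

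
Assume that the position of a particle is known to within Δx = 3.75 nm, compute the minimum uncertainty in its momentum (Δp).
1.406 × 10^-26 kg·m/s

Using the Heisenberg uncertainty principle:
ΔxΔp ≥ ℏ/2

The minimum uncertainty in momentum is:
Δp_min = ℏ/(2Δx)
Δp_min = (1.055e-34 J·s) / (2 × 3.750e-09 m)
Δp_min = 1.406e-26 kg·m/s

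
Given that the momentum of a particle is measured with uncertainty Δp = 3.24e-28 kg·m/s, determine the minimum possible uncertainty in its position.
162.743 nm

Using the Heisenberg uncertainty principle:
ΔxΔp ≥ ℏ/2

The minimum uncertainty in position is:
Δx_min = ℏ/(2Δp)
Δx_min = (1.055e-34 J·s) / (2 × 3.240e-28 kg·m/s)
Δx_min = 1.627e-07 m = 162.743 nm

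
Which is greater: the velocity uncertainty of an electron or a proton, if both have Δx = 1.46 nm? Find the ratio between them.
The electron has the larger minimum velocity uncertainty, by a ratio of 1836.2.

For both particles, Δp_min = ℏ/(2Δx) = 3.612e-26 kg·m/s (same for both).

The velocity uncertainty is Δv = Δp/m:
- electron: Δv = 3.612e-26 / 9.109e-31 = 3.965e+04 m/s = 39.646 km/s
- proton: Δv = 3.612e-26 / 1.673e-27 = 2.159e+01 m/s = 21.592 m/s

Ratio: 3.965e+04 / 2.159e+01 = 1836.2

The lighter particle has larger velocity uncertainty because Δv ∝ 1/m.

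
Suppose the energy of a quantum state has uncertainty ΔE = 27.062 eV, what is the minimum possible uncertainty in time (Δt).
12.161 as

Using the energy-time uncertainty principle:
ΔEΔt ≥ ℏ/2

The minimum uncertainty in time is:
Δt_min = ℏ/(2ΔE)
Δt_min = (1.055e-34 J·s) / (2 × 4.336e-18 J)
Δt_min = 1.216e-17 s = 12.161 as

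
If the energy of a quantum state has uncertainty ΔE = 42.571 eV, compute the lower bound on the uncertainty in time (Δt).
7.731 as

Using the energy-time uncertainty principle:
ΔEΔt ≥ ℏ/2

The minimum uncertainty in time is:
Δt_min = ℏ/(2ΔE)
Δt_min = (1.055e-34 J·s) / (2 × 6.821e-18 J)
Δt_min = 7.731e-18 s = 7.731 as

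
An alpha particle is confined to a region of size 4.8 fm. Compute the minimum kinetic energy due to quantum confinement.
56.676 keV

Using the uncertainty principle:

1. Position uncertainty: Δx ≈ 4.800e-15 m
2. Minimum momentum uncertainty: Δp = ℏ/(2Δx) = 1.099e-20 kg·m/s
3. Minimum kinetic energy:
   KE = (Δp)²/(2m) = (1.099e-20)²/(2 × 6.645e-27 kg)
   KE = 9.080e-15 J = 56.676 keV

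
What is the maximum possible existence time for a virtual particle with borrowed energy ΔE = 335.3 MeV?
9.815 × 10^-25 s

Using the energy-time uncertainty principle:
ΔEΔt ≥ ℏ/2

For a virtual particle borrowing energy ΔE, the maximum lifetime is:
Δt_max = ℏ/(2ΔE)

Converting energy:
ΔE = 335.3 MeV = 5.372e-11 J

Δt_max = (1.055e-34 J·s) / (2 × 5.372e-11 J)
Δt_max = 9.815e-25 s = 9.815 × 10^-25 s

Virtual particles with higher borrowed energy exist for shorter times.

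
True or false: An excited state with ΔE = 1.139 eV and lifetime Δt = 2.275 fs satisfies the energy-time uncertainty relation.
Yes, it satisfies the uncertainty relation.

Calculate the product ΔEΔt:
ΔE = 1.139 eV = 1.825e-19 J
ΔEΔt = (1.825e-19 J) × (2.275e-15 s)
ΔEΔt = 4.152e-34 J·s

Compare to the minimum allowed value ℏ/2:
ℏ/2 = 5.273e-35 J·s

Since ΔEΔt = 4.152e-34 J·s ≥ 5.273e-35 J·s = ℏ/2,
this satisfies the uncertainty relation.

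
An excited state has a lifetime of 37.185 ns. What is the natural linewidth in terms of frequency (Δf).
2.140 MHz

Using the energy-time uncertainty principle and E = hf:
ΔEΔt ≥ ℏ/2
hΔf·Δt ≥ ℏ/2

The minimum frequency uncertainty is:
Δf = ℏ/(2hτ) = 1/(4πτ)
Δf = 1/(4π × 3.719e-08 s)
Δf = 2.140e+06 Hz = 2.140 MHz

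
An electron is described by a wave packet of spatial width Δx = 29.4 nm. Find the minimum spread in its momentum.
1.793 × 10^-27 kg·m/s

For a wave packet, the spatial width Δx and momentum spread Δp are related by the uncertainty principle:
ΔxΔp ≥ ℏ/2

The minimum momentum spread is:
Δp_min = ℏ/(2Δx)
Δp_min = (1.055e-34 J·s) / (2 × 2.940e-08 m)
Δp_min = 1.793e-27 kg·m/s

A wave packet cannot have both a well-defined position and well-defined momentum.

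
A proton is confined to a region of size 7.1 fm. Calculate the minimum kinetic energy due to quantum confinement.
102.905 keV

Using the uncertainty principle:

1. Position uncertainty: Δx ≈ 7.100e-15 m
2. Minimum momentum uncertainty: Δp = ℏ/(2Δx) = 7.427e-21 kg·m/s
3. Minimum kinetic energy:
   KE = (Δp)²/(2m) = (7.427e-21)²/(2 × 1.673e-27 kg)
   KE = 1.649e-14 J = 102.905 keV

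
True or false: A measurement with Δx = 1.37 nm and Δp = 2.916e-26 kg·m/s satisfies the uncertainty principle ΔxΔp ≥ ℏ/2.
No, it violates the uncertainty principle (impossible measurement).

Calculate the product ΔxΔp:
ΔxΔp = (1.370e-09 m) × (2.916e-26 kg·m/s)
ΔxΔp = 3.995e-35 J·s

Compare to the minimum allowed value ℏ/2:
ℏ/2 = 5.273e-35 J·s

Since ΔxΔp = 3.995e-35 J·s < 5.273e-35 J·s = ℏ/2,
the measurement violates the uncertainty principle.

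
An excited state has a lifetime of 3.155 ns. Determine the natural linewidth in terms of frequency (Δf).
25.223 MHz

Using the energy-time uncertainty principle and E = hf:
ΔEΔt ≥ ℏ/2
hΔf·Δt ≥ ℏ/2

The minimum frequency uncertainty is:
Δf = ℏ/(2hτ) = 1/(4πτ)
Δf = 1/(4π × 3.155e-09 s)
Δf = 2.522e+07 Hz = 25.223 MHz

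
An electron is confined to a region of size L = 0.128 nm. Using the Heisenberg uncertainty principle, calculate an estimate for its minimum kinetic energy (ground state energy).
581.357 meV

Using the uncertainty principle to estimate ground state energy:

1. The position uncertainty is approximately the confinement size:
   Δx ≈ L = 1.280e-10 m

2. From ΔxΔp ≥ ℏ/2, the minimum momentum uncertainty is:
   Δp ≈ ℏ/(2L) = 4.119e-25 kg·m/s

3. The kinetic energy is approximately:
   KE ≈ (Δp)²/(2m) = (4.119e-25)²/(2 × 9.109e-31 kg)
   KE ≈ 9.314e-20 J = 581.357 meV

This is an order-of-magnitude estimate of the ground state energy.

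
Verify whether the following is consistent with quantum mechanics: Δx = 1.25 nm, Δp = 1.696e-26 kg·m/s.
No, it violates the uncertainty principle (impossible measurement).

Calculate the product ΔxΔp:
ΔxΔp = (1.250e-09 m) × (1.696e-26 kg·m/s)
ΔxΔp = 2.120e-35 J·s

Compare to the minimum allowed value ℏ/2:
ℏ/2 = 5.273e-35 J·s

Since ΔxΔp = 2.120e-35 J·s < 5.273e-35 J·s = ℏ/2,
the measurement violates the uncertainty principle.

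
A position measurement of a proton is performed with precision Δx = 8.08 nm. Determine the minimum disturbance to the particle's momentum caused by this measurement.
6.526 × 10^-27 kg·m/s

The uncertainty principle implies that measuring position disturbs momentum:
ΔxΔp ≥ ℏ/2

When we measure position with precision Δx, we necessarily introduce a momentum uncertainty:
Δp ≥ ℏ/(2Δx)
Δp_min = (1.055e-34 J·s) / (2 × 8.080e-09 m)
Δp_min = 6.526e-27 kg·m/s

The more precisely we measure position, the greater the momentum disturbance.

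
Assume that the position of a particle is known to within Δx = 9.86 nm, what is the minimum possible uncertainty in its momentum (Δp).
5.348 × 10^-27 kg·m/s

Using the Heisenberg uncertainty principle:
ΔxΔp ≥ ℏ/2

The minimum uncertainty in momentum is:
Δp_min = ℏ/(2Δx)
Δp_min = (1.055e-34 J·s) / (2 × 9.860e-09 m)
Δp_min = 5.348e-27 kg·m/s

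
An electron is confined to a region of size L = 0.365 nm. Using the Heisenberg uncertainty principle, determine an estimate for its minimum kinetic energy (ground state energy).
71.495 meV

Using the uncertainty principle to estimate ground state energy:

1. The position uncertainty is approximately the confinement size:
   Δx ≈ L = 3.650e-10 m

2. From ΔxΔp ≥ ℏ/2, the minimum momentum uncertainty is:
   Δp ≈ ℏ/(2L) = 1.445e-25 kg·m/s

3. The kinetic energy is approximately:
   KE ≈ (Δp)²/(2m) = (1.445e-25)²/(2 × 9.109e-31 kg)
   KE ≈ 1.145e-20 J = 71.495 meV

This is an order-of-magnitude estimate of the ground state energy.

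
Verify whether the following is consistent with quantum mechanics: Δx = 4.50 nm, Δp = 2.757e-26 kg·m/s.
Yes, it satisfies the uncertainty principle.

Calculate the product ΔxΔp:
ΔxΔp = (4.500e-09 m) × (2.757e-26 kg·m/s)
ΔxΔp = 1.241e-34 J·s

Compare to the minimum allowed value ℏ/2:
ℏ/2 = 5.273e-35 J·s

Since ΔxΔp = 1.241e-34 J·s ≥ 5.273e-35 J·s = ℏ/2,
the measurement satisfies the uncertainty principle.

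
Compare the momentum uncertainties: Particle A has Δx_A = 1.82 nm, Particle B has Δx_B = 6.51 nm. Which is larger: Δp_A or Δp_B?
Particle A has the larger minimum momentum uncertainty, by a factor of 3.58.

For each particle, the minimum momentum uncertainty is Δp_min = ℏ/(2Δx):

Particle A: Δp_A = ℏ/(2×1.820e-09 m) = 2.897e-26 kg·m/s
Particle B: Δp_B = ℏ/(2×6.510e-09 m) = 8.100e-27 kg·m/s

Ratio: Δp_A/Δp_B = 3.58

Since Δp_min ∝ 1/Δx, the particle with smaller position uncertainty (A) has larger momentum uncertainty.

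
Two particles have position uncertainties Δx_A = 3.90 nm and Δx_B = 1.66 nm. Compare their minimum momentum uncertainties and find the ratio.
Particle B has the larger minimum momentum uncertainty, by a factor of 2.35.

For each particle, the minimum momentum uncertainty is Δp_min = ℏ/(2Δx):

Particle A: Δp_A = ℏ/(2×3.900e-09 m) = 1.352e-26 kg·m/s
Particle B: Δp_B = ℏ/(2×1.660e-09 m) = 3.176e-26 kg·m/s

Ratio: Δp_B/Δp_A = 2.35

Since Δp_min ∝ 1/Δx, the particle with smaller position uncertainty (B) has larger momentum uncertainty.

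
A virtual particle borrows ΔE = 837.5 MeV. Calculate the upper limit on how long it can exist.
3.930 × 10^-25 s

Using the energy-time uncertainty principle:
ΔEΔt ≥ ℏ/2

For a virtual particle borrowing energy ΔE, the maximum lifetime is:
Δt_max = ℏ/(2ΔE)

Converting energy:
ΔE = 837.5 MeV = 1.342e-10 J

Δt_max = (1.055e-34 J·s) / (2 × 1.342e-10 J)
Δt_max = 3.930e-25 s = 3.930 × 10^-25 s

Virtual particles with higher borrowed energy exist for shorter times.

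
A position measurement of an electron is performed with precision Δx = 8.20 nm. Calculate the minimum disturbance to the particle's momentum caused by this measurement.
6.430 × 10^-27 kg·m/s

The uncertainty principle implies that measuring position disturbs momentum:
ΔxΔp ≥ ℏ/2

When we measure position with precision Δx, we necessarily introduce a momentum uncertainty:
Δp ≥ ℏ/(2Δx)
Δp_min = (1.055e-34 J·s) / (2 × 8.200e-09 m)
Δp_min = 6.430e-27 kg·m/s

The more precisely we measure position, the greater the momentum disturbance.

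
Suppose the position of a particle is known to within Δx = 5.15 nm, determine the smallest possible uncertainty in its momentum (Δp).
1.024 × 10^-26 kg·m/s

Using the Heisenberg uncertainty principle:
ΔxΔp ≥ ℏ/2

The minimum uncertainty in momentum is:
Δp_min = ℏ/(2Δx)
Δp_min = (1.055e-34 J·s) / (2 × 5.150e-09 m)
Δp_min = 1.024e-26 kg·m/s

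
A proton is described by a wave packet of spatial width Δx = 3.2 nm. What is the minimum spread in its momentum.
1.648 × 10^-26 kg·m/s

For a wave packet, the spatial width Δx and momentum spread Δp are related by the uncertainty principle:
ΔxΔp ≥ ℏ/2

The minimum momentum spread is:
Δp_min = ℏ/(2Δx)
Δp_min = (1.055e-34 J·s) / (2 × 3.200e-09 m)
Δp_min = 1.648e-26 kg·m/s

A wave packet cannot have both a well-defined position and well-defined momentum.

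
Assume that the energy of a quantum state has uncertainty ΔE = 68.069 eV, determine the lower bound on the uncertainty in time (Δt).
4.835 as

Using the energy-time uncertainty principle:
ΔEΔt ≥ ℏ/2

The minimum uncertainty in time is:
Δt_min = ℏ/(2ΔE)
Δt_min = (1.055e-34 J·s) / (2 × 1.091e-17 J)
Δt_min = 4.835e-18 s = 4.835 as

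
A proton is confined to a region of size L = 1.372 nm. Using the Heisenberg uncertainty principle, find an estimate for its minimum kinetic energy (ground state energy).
2.756 μeV

Using the uncertainty principle to estimate ground state energy:

1. The position uncertainty is approximately the confinement size:
   Δx ≈ L = 1.372e-09 m

2. From ΔxΔp ≥ ℏ/2, the minimum momentum uncertainty is:
   Δp ≈ ℏ/(2L) = 3.843e-26 kg·m/s

3. The kinetic energy is approximately:
   KE ≈ (Δp)²/(2m) = (3.843e-26)²/(2 × 1.673e-27 kg)
   KE ≈ 4.415e-25 J = 2.756 μeV

This is an order-of-magnitude estimate of the ground state energy.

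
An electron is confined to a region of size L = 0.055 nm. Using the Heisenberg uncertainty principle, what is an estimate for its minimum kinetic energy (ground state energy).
3.149 eV

Using the uncertainty principle to estimate ground state energy:

1. The position uncertainty is approximately the confinement size:
   Δx ≈ L = 5.500e-11 m

2. From ΔxΔp ≥ ℏ/2, the minimum momentum uncertainty is:
   Δp ≈ ℏ/(2L) = 9.587e-25 kg·m/s

3. The kinetic energy is approximately:
   KE ≈ (Δp)²/(2m) = (9.587e-25)²/(2 × 9.109e-31 kg)
   KE ≈ 5.045e-19 J = 3.149 eV

This is an order-of-magnitude estimate of the ground state energy.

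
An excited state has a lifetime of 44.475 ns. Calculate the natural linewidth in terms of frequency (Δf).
1.789 MHz

Using the energy-time uncertainty principle and E = hf:
ΔEΔt ≥ ℏ/2
hΔf·Δt ≥ ℏ/2

The minimum frequency uncertainty is:
Δf = ℏ/(2hτ) = 1/(4πτ)
Δf = 1/(4π × 4.447e-08 s)
Δf = 1.789e+06 Hz = 1.789 MHz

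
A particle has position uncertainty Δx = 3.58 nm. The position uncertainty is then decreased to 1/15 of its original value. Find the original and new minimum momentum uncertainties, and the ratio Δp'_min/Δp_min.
Original Δp_min = 1.473 × 10^-26 kg·m/s; new Δp'_min = 2.209 × 10^-25 kg·m/s; ratio Δp'_min/Δp_min = 15.

From the uncertainty principle ΔxΔp ≥ ℏ/2, the minimum momentum uncertainty is Δp_min = ℏ/(2Δx).

Original (Δx = 3.58 nm = 3.580e-09 m):
Δp_min = (1.055e-34 J·s)/(2 × 3.580e-09 m) = 1.473e-26 kg·m/s

When Δx → (1/15)Δx:
Δp'_min = ℏ/(2 × (1/15)Δx) = 15 × ℏ/(2Δx) = 15 × Δp_min
Δp'_min = 15 × 1.473e-26 kg·m/s = 2.209e-25 kg·m/s

Since Δp_min ∝ 1/Δx, when Δx is decreased to 1/15 of its original value, Δp_min increases to 15 times its original value.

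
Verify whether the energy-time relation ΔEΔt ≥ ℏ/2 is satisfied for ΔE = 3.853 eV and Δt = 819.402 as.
Yes, it satisfies the uncertainty relation.

Calculate the product ΔEΔt:
ΔE = 3.853 eV = 6.173e-19 J
ΔEΔt = (6.173e-19 J) × (8.194e-16 s)
ΔEΔt = 5.058e-34 J·s

Compare to the minimum allowed value ℏ/2:
ℏ/2 = 5.273e-35 J·s

Since ΔEΔt = 5.058e-34 J·s ≥ 5.273e-35 J·s = ℏ/2,
this satisfies the uncertainty relation.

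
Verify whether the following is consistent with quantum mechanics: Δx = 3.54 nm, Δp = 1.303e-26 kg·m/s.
No, it violates the uncertainty principle (impossible measurement).

Calculate the product ΔxΔp:
ΔxΔp = (3.540e-09 m) × (1.303e-26 kg·m/s)
ΔxΔp = 4.613e-35 J·s

Compare to the minimum allowed value ℏ/2:
ℏ/2 = 5.273e-35 J·s

Since ΔxΔp = 4.613e-35 J·s < 5.273e-35 J·s = ℏ/2,
the measurement violates the uncertainty principle.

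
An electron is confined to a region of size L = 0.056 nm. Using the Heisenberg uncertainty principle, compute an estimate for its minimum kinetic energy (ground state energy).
3.037 eV

Using the uncertainty principle to estimate ground state energy:

1. The position uncertainty is approximately the confinement size:
   Δx ≈ L = 5.600e-11 m

2. From ΔxΔp ≥ ℏ/2, the minimum momentum uncertainty is:
   Δp ≈ ℏ/(2L) = 9.416e-25 kg·m/s

3. The kinetic energy is approximately:
   KE ≈ (Δp)²/(2m) = (9.416e-25)²/(2 × 9.109e-31 kg)
   KE ≈ 4.866e-19 J = 3.037 eV

This is an order-of-magnitude estimate of the ground state energy.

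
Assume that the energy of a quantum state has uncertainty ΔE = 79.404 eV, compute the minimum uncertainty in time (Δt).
4.145 as

Using the energy-time uncertainty principle:
ΔEΔt ≥ ℏ/2

The minimum uncertainty in time is:
Δt_min = ℏ/(2ΔE)
Δt_min = (1.055e-34 J·s) / (2 × 1.272e-17 J)
Δt_min = 4.145e-18 s = 4.145 as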